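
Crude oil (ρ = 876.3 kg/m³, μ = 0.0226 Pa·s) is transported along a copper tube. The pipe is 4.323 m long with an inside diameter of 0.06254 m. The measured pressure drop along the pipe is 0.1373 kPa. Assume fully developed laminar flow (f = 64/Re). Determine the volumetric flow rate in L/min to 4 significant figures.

For laminar flow, f = 64/Re with Re = ρVD/μ, so Darcy-Weisbach reduces to ΔP = 32μLV/D². Solving for V: V = ΔP·D²/(32μL) = 137.3·(0.06254)²/(32·0.0226·4.323) = 0.1718 m/s.
Check: Re = ρVD/μ = 876.3·0.1718·0.06254/0.0226 = 416.5 < 2300, so the laminar assumption holds.
Q = V·A = 0.1718·(π/4·0.06254²) = 0.0005277 m³/s = 31.66 L/min.

Q ≈ 31.66 L/min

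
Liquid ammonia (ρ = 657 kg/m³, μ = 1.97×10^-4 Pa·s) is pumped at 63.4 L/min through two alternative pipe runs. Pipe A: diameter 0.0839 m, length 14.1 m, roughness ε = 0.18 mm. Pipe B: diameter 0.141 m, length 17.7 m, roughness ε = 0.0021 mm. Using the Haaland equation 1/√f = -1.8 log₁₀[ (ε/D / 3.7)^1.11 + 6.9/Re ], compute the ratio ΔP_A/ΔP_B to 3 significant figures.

Pipe A: V = Q/A = 0.001057/0.005529 = 0.1911 m/s; Re = 5.348e+04; ε/D = 0.00215; Haaland → f = 0.02646; ΔP_A = f(L/D)(ρV²/2) = 53.37 Pa.
Pipe B: V = Q/A = 0.001057/0.01561 = 0.06767 m/s; Re = 3.182e+04; ε/D = 1.49e-05; Haaland → f = 0.02302; ΔP_B = f(L/D)(ρV²/2) = 4.347 Pa.
ΔP_A/ΔP_B = 53.37/4.347 = 12.3.

ΔP_A/ΔP_B ≈ 12.3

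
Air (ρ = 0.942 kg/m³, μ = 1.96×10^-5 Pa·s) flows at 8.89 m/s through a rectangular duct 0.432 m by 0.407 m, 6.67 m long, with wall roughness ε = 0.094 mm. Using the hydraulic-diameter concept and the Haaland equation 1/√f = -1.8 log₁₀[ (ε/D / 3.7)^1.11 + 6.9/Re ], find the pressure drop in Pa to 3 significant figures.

Hydraulic diameter D_h = 4A/P = 4·(0.432·0.407)/(2·(0.432+0.407)) = 0.7033/1.678 = 0.4191 m.
Re = ρVD_h/μ = 0.942·8.89·0.4191/1.96e-05 = 1.791e+05.
ε/D_h = 9.4e-05/0.4191 = 0.000224; Haaland gives 1/√f = -1.8 log₁₀[2.08e-05+3.85e-05] = 7.608, so f = 0.01728.
ΔP = f(L/D_h)(ρV²/2) = 0.01728·6.67/0.4191·37.22 = 10.24 Pa.

ΔP ≈ 10.2 Pa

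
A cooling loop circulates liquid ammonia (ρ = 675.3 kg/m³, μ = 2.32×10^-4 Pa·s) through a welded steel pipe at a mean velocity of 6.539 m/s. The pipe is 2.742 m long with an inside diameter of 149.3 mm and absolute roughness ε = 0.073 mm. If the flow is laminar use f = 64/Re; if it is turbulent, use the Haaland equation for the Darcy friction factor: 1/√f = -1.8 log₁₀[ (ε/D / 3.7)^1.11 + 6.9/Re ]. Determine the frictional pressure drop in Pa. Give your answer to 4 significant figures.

Reynolds number Re = ρVD/μ = 675.3 · 6.539 · 0.1493 / 0.000232 = 2.842e+06.
Re > 4000 → turbulent. Relative roughness ε/D = 7.3e-05/0.1493 = 0.000489. Haaland: 1/√f = -1.8 log₁₀[(0.000489/3.7)^1.11 + 6.9/2.842e+06] = -1.8 log₁₀[4.95e-05 + 2.43e-06] = 7.713, so f = 0.01681.
Darcy-Weisbach: ΔP = f(L/D)(ρV²/2) = 0.01681·(2.742/0.1493)·(675.3·6.539²/2) = 0.01681·18.37·1.444e+04 = 4457 Pa.

ΔP ≈ 4457 Pa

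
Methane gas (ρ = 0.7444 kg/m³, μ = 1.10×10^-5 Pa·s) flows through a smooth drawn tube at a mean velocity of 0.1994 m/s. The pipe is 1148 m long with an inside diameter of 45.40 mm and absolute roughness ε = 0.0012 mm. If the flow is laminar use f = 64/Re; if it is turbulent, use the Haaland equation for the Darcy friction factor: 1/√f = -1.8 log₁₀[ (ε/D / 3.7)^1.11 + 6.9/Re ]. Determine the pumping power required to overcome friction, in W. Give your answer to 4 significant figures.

Reynolds number Re = ρVD/μ = 0.7444 · 0.1994 · 0.0454 / 1.1e-05 = 612.6.
Re < 2300 → laminar flow, so f = 64/Re = 64/612.6 = 0.1045 (the turbulent correlation is not needed).
Darcy-Weisbach: ΔP = f(L/D)(ρV²/2) = 0.1045·(1148/0.0454)·(0.7444·0.1994²/2) = 0.1045·2.529e+04·0.0148 = 39.09 Pa.
Q = V·A = 0.1994·0.001619 = 0.0003228 m³/s.
Pumping power P = QΔP = 0.0003228·39.09 = 0.012619 W = 0.01262 W.

P ≈ 0.01262 W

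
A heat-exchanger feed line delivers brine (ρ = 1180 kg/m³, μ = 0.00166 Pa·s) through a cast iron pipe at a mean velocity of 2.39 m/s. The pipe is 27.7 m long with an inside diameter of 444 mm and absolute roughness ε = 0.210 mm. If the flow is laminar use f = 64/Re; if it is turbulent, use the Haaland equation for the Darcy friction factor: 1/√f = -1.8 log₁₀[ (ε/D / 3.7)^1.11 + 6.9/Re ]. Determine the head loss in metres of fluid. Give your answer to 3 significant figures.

h_f ≈ 0.311 m

Reynolds number Re = ρVD/μ = 1180 · 2.39 · 0.444 / 0.00166 = 7.543e+05.
Re > 4000 → turbulent. Relative roughness ε/D = 0.00021/0.444 = 0.000473. Haaland: 1/√f = -1.8 log₁₀[(0.000473/3.7)^1.11 + 6.9/7.543e+05] = -1.8 log₁₀[4.77e-05 + 9.15e-06] = 7.642, so f = 0.01712.
Darcy-Weisbach: ΔP = f(L/D)(ρV²/2) = 0.01712·(27.7/0.444)·(1180·2.39²/2) = 0.01712·62.39·3370 = 3600 Pa.
Head loss h_f = ΔP/(ρg) = 3600/(1180·9.81) = 0.311 m.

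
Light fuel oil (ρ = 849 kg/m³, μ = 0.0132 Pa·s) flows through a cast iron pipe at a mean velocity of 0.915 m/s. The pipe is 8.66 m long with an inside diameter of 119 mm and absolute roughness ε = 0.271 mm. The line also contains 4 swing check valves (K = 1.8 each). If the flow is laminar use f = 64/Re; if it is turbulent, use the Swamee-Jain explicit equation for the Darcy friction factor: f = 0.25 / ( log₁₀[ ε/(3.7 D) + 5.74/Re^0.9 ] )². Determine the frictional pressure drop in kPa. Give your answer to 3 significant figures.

ΔP ≈ 3.53 kPa

Reynolds number Re = ρVD/μ = 849 · 0.915 · 0.119 / 0.0132 = 7003.
Re > 4000 → turbulent. Relative roughness ε/D = 0.000271/0.119 = 0.00228. Swamee-Jain: f = 0.25/(log₁₀[0.00228/3.7 + 5.74/7003^0.9])² = 0.25/(log₁₀[0.000615 + 0.00199])² = 0.25/(-2.585)² = 0.03742.
Total minor-loss coefficient ΣK = 4·1.8 = 7.2.
ΔP = [f·L/D + ΣK]·(ρV²/2) = [0.03742·8.66/0.119 + 7.2]·(849·0.915²/2) = [2.723 + 7.2]·355.4 = 3527 Pa.
ΔP = 3527 Pa = 3.53 kPa.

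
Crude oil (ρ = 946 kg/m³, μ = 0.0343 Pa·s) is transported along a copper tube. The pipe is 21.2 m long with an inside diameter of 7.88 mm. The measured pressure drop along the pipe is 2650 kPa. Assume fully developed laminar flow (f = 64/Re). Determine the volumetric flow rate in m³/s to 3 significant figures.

Q ≈ 3.45×10^-4 m³/s

For laminar flow, f = 64/Re with Re = ρVD/μ, so Darcy-Weisbach reduces to ΔP = 32μLV/D². Solving for V: V = ΔP·D²/(32μL) = 2.65e+06·(0.00788)²/(32·0.0343·21.2) = 7.072 m/s.
Check: Re = ρVD/μ = 946·7.072·0.00788/0.0343 = 1537 < 2300, so the laminar assumption holds.
Q = V·A = 7.072·(π/4·0.00788²) = 0.0003449 m³/s = 3.45×10^-4 m³/s.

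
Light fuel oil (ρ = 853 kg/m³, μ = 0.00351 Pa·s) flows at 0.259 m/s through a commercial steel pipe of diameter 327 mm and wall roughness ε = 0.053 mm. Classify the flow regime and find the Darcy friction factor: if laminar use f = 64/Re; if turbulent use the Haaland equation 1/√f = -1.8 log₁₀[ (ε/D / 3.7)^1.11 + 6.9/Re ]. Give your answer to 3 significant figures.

Re = ρVD/μ = 853·0.259·0.327/0.00351 = 2.058e+04.
Re > 4000 → turbulent. ε/D = 5.3e-05/0.327 = 0.000162; Haaland: 1/√f = -1.8 log₁₀[1.45e-05 + 0.000335] = 6.221, so f = 0.02584.

f ≈ 0.0258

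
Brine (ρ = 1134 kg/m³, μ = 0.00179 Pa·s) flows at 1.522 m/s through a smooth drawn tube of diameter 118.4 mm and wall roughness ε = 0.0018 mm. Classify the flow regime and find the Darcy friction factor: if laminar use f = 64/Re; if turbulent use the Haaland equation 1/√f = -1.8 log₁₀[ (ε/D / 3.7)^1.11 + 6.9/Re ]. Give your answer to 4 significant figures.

f ≈ 0.01740

Re = ρVD/μ = 1134·1.522·0.1184/0.00179 = 1.142e+05.
Re > 4000 → turbulent. ε/D = 1.8e-06/0.1184 = 1.52e-05; Haaland: 1/√f = -1.8 log₁₀[1.05e-06 + 6.04e-05] = 7.58, so f = 0.0174.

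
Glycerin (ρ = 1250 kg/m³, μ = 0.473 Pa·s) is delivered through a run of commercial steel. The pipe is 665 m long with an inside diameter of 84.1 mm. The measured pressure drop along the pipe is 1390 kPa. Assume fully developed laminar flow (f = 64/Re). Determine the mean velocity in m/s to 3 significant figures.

V ≈ 0.977 m/s

For laminar flow, f = 64/Re with Re = ρVD/μ, so Darcy-Weisbach reduces to ΔP = 32μLV/D². Solving for V: V = ΔP·D²/(32μL) = 1.39e+06·(0.0841)²/(32·0.473·665) = 0.9767 m/s.
Check: Re = ρVD/μ = 1250·0.9767·0.0841/0.473 = 217.1 < 2300, so the laminar assumption holds.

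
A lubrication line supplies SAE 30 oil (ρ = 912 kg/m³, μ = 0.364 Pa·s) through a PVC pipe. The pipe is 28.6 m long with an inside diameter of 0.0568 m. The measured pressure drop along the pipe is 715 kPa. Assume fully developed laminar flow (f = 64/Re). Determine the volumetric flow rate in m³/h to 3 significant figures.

For laminar flow, f = 64/Re with Re = ρVD/μ, so Darcy-Weisbach reduces to ΔP = 32μLV/D². Solving for V: V = ΔP·D²/(32μL) = 7.15e+05·(0.0568)²/(32·0.364·28.6) = 6.924 m/s.
Check: Re = ρVD/μ = 912·6.924·0.0568/0.364 = 985.4 < 2300, so the laminar assumption holds.
Q = V·A = 6.924·(π/4·0.0568²) = 0.01755 m³/s = 63.2 m³/h.

Q ≈ 63.2 m³/h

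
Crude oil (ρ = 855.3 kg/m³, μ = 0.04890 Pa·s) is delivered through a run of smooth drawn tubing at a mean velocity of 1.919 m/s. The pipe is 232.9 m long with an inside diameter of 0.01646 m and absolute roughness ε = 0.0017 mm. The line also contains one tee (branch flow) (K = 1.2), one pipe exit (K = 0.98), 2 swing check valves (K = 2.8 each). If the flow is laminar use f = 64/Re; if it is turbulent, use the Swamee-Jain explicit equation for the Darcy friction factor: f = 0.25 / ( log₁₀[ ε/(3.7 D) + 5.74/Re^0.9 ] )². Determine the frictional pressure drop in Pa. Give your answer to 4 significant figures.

Reynolds number Re = ρVD/μ = 855.3 · 1.919 · 0.01646 / 0.0489 = 552.5.
Re < 2300 → laminar flow, so f = 64/Re = 64/552.5 = 0.1158 (the turbulent correlation is not needed).
Total minor-loss coefficient ΣK = 1·1.2 + 1·0.98 + 2·2.8 = 7.78.
ΔP = [f·L/D + ΣK]·(ρV²/2) = [0.1158·232.9/0.01646 + 7.78]·(855.3·1.919²/2) = [1639 + 7.78]·1575 = 2.594e+06 Pa.

ΔP ≈ 2594000 Pa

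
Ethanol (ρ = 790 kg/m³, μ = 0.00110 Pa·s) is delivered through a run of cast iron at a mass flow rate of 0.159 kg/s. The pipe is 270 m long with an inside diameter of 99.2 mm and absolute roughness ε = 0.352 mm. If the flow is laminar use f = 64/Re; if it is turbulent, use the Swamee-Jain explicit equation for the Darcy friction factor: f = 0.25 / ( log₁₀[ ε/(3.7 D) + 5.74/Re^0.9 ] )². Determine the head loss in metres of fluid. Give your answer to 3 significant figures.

A = πD²/4 = π(0.0992)²/4 = 0.007729 m²; mean velocity V = ṁ/(ρA) = 0.159/(790 · 0.007729) = 0.02604 m/s.
Reynolds number Re = ρVD/μ = 790 · 0.02604 · 0.0992 / 0.0011 = 1855.
Re < 2300 → laminar flow, so f = 64/Re = 64/1855 = 0.0345 (the turbulent correlation is not needed).
Darcy-Weisbach: ΔP = f(L/D)(ρV²/2) = 0.0345·(270/0.0992)·(790·0.02604²/2) = 0.0345·2722·0.2679 = 25.15 Pa.
Head loss h_f = ΔP/(ρg) = 25.15/(790·9.81) = 0.00325 m.

h_f ≈ 0.00325 m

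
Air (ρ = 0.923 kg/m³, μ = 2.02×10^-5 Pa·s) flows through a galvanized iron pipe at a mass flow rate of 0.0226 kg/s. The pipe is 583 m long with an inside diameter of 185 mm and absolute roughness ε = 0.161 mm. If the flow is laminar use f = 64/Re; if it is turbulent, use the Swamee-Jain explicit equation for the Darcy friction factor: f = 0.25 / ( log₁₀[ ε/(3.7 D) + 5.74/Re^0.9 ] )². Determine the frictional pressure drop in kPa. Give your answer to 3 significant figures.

A = πD²/4 = π(0.185)²/4 = 0.02688 m²; mean velocity V = ṁ/(ρA) = 0.0226/(0.923 · 0.02688) = 0.9109 m/s.
Reynolds number Re = ρVD/μ = 0.923 · 0.9109 · 0.185 / 2.02e-05 = 7700.
Re > 4000 → turbulent. Relative roughness ε/D = 0.000161/0.185 = 0.00087. Swamee-Jain: f = 0.25/(log₁₀[0.00087/3.7 + 5.74/7700^0.9])² = 0.25/(log₁₀[0.000235 + 0.00182])² = 0.25/(-2.686)² = 0.03465.
Darcy-Weisbach: ΔP = f(L/D)(ρV²/2) = 0.03465·(583/0.185)·(0.923·0.9109²/2) = 0.03465·3151·0.3829 = 41.81 Pa.
ΔP = 41.81 Pa = 0.0418 kPa.

ΔP ≈ 0.0418 kPa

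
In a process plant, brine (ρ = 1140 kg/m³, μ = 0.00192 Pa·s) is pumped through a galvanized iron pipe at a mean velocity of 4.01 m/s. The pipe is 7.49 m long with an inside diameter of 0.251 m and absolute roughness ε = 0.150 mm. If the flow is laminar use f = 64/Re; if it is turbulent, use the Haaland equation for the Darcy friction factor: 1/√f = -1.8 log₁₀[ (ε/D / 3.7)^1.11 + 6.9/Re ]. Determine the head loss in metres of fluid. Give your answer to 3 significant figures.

Reynolds number Re = ρVD/μ = 1140 · 4.01 · 0.251 / 0.00192 = 5.976e+05.
Re > 4000 → turbulent. Relative roughness ε/D = 0.00015/0.251 = 0.000598. Haaland: 1/√f = -1.8 log₁₀[(0.000598/3.7)^1.11 + 6.9/5.976e+05] = -1.8 log₁₀[6.18e-05 + 1.15e-05] = 7.442, so f = 0.01806.
Darcy-Weisbach: ΔP = f(L/D)(ρV²/2) = 0.01806·(7.49/0.251)·(1140·4.01²/2) = 0.01806·29.84·9166 = 4938 Pa.
Head loss h_f = ΔP/(ρg) = 4938/(1140·9.81) = 0.442 m.

h_f ≈ 0.442 m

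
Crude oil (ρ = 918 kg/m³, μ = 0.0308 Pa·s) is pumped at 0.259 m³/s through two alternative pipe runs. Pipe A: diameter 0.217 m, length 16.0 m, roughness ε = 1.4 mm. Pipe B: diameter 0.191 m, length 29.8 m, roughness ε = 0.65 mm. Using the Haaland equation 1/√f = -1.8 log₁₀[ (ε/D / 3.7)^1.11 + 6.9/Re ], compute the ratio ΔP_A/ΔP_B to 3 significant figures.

ΔP_A/ΔP_B ≈ 0.335

Pipe A: V = Q/A = 0.259/0.03698 = 7.003 m/s; Re = 4.529e+04; ε/D = 0.00645; Haaland → f = 0.03448; ΔP_A = f(L/D)(ρV²/2) = 5.724e+04 Pa.
Pipe B: V = Q/A = 0.259/0.02865 = 9.039 m/s; Re = 5.146e+04; ε/D = 0.0034; Haaland → f = 0.02919; ΔP_B = f(L/D)(ρV²/2) = 1.708e+05 Pa.
ΔP_A/ΔP_B = 5.724e+04/1.708e+05 = 0.335.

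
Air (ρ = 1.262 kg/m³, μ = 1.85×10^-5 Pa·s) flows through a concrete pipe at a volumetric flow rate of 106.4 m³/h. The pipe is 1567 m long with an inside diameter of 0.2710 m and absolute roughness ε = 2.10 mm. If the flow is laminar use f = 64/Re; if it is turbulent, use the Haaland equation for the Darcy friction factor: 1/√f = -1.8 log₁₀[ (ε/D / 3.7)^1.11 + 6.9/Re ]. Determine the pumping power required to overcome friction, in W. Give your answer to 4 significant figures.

P ≈ 1.158 W

Q = 106.4 m³/h = 106.4/3600 = 0.02956 m³/s.
Cross-sectional area A = πD²/4 = π(0.271)²/4 = 0.05768 m²; mean velocity V = Q/A = 0.02956/0.05768 = 0.5124 m/s.
Reynolds number Re = ρVD/μ = 1.262 · 0.5124 · 0.271 / 1.85e-05 = 9473.
Re > 4000 → turbulent. Relative roughness ε/D = 0.0021/0.271 = 0.00775. Haaland: 1/√f = -1.8 log₁₀[(0.00775/3.7)^1.11 + 6.9/9473] = -1.8 log₁₀[0.00106 + 0.000728] = 4.944, so f = 0.0409.
Darcy-Weisbach: ΔP = f(L/D)(ρV²/2) = 0.0409·(1567/0.271)·(1.262·0.5124²/2) = 0.0409·5782·0.1657 = 39.18 Pa.
Pumping power P = QΔP = 0.02956·39.18 = 1.1581 W = 1.158 W.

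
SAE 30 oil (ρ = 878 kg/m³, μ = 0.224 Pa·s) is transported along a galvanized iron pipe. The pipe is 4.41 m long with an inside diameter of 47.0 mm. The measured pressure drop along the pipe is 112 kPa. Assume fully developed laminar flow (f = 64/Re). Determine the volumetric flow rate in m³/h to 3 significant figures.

Q ≈ 48.9 m³/h

For laminar flow, f = 64/Re with Re = ρVD/μ, so Darcy-Weisbach reduces to ΔP = 32μLV/D². Solving for V: V = ΔP·D²/(32μL) = 1.12e+05·(0.047)²/(32·0.224·4.41) = 7.827 m/s.
Check: Re = ρVD/μ = 878·7.827·0.047/0.224 = 1442 < 2300, so the laminar assumption holds.
Q = V·A = 7.827·(π/4·0.047²) = 0.01358 m³/s = 48.9 m³/h.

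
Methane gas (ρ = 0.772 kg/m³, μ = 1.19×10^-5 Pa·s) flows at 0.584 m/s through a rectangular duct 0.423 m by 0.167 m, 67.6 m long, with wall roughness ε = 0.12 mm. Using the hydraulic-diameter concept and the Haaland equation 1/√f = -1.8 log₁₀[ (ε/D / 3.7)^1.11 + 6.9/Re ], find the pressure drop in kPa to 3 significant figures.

Hydraulic diameter D_h = 4A/P = 4·(0.423·0.167)/(2·(0.423+0.167)) = 0.2826/1.18 = 0.2395 m.
Re = ρVD_h/μ = 0.772·0.584·0.2395/1.19e-05 = 9072.
ε/D_h = 0.00012/0.2395 = 0.000501; Haaland gives 1/√f = -1.8 log₁₀[5.08e-05+0.000761] = 5.563, so f = 0.03231.
ΔP = f(L/D_h)(ρV²/2) = 0.03231·67.6/0.2395·0.1316 = 1.201 Pa.
ΔP = 0.00120 kPa.

ΔP ≈ 0.00120 kPa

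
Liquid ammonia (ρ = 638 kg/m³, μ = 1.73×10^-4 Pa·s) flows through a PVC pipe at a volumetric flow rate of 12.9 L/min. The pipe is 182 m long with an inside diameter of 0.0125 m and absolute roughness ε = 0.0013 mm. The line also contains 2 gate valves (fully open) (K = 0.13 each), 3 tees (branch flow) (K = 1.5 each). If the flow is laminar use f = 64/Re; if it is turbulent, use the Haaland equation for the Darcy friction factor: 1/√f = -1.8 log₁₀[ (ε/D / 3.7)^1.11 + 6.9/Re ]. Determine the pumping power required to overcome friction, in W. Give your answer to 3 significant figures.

P ≈ 59.4 W

Q = 12.9 L/min = 12.9/60000 = 0.000215 m³/s.
Cross-sectional area A = πD²/4 = π(0.0125)²/4 = 0.0001227 m²; mean velocity V = Q/A = 0.000215/0.0001227 = 1.752 m/s.
Reynolds number Re = ρVD/μ = 638 · 1.752 · 0.0125 / 0.000173 = 8.076e+04.
Re > 4000 → turbulent. Relative roughness ε/D = 1.3e-06/0.0125 = 0.000104. Haaland: 1/√f = -1.8 log₁₀[(0.000104/3.7)^1.11 + 6.9/8.076e+04] = -1.8 log₁₀[8.88e-06 + 8.54e-05] = 7.246, so f = 0.01905.
Total minor-loss coefficient ΣK = 2·0.13 + 3·1.5 = 4.76.
ΔP = [f·L/D + ΣK]·(ρV²/2) = [0.01905·182/0.0125 + 4.76]·(638·1.752²/2) = [277.3 + 4.76]·979.1 = 2.762e+05 Pa.
Pumping power P = QΔP = 0.000215·2.762e+05 = 59.38 W = 59.4 W.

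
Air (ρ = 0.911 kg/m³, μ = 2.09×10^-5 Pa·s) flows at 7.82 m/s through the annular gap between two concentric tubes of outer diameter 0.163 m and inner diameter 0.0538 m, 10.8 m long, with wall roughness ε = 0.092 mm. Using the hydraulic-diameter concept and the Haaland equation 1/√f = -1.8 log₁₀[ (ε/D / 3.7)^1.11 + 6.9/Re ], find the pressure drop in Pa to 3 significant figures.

Hydraulic diameter D_h = 4A/P = D_o - D_i = 0.163 - 0.0538 = 0.1092 m.
Re = ρVD_h/μ = 0.911·7.82·0.1092/2.09e-05 = 3.722e+04.
ε/D_h = 9.2e-05/0.1092 = 0.000842; Haaland gives 1/√f = -1.8 log₁₀[9.05e-05+0.000185] = 6.407, so f = 0.02436.
ΔP = f(L/D_h)(ρV²/2) = 0.02436·10.8/0.1092·27.85 = 67.12 Pa.

ΔP ≈ 67.1 Pa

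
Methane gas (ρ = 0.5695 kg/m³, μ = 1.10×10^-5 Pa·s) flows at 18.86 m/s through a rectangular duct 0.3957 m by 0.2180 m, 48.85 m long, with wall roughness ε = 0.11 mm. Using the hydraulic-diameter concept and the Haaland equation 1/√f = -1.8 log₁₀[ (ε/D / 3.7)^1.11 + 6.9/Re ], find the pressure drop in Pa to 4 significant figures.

Hydraulic diameter D_h = 4A/P = 4·(0.3957·0.218)/(2·(0.3957+0.218)) = 0.3451/1.227 = 0.2811 m.
Re = ρVD_h/μ = 0.5695·18.86·0.2811/1.1e-05 = 2.745e+05.
ε/D_h = 0.00011/0.2811 = 0.000391; Haaland gives 1/√f = -1.8 log₁₀[3.86e-05+2.51e-05] = 7.552, so f = 0.01754.
ΔP = f(L/D_h)(ρV²/2) = 0.01754·48.85/0.2811·101.3 = 308.6 Pa.

ΔP ≈ 308.6 Pa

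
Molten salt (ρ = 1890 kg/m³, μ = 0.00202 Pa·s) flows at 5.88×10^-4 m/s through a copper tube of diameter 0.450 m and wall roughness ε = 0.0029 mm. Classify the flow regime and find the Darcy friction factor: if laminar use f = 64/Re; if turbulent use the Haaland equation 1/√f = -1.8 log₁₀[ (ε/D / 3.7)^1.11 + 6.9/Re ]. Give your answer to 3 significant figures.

f ≈ 0.259

Re = ρVD/μ = 1890·0.000588·0.45/0.00202 = 247.6.
Re < 2300 → laminar, so f = 64/Re = 0.2585 (roughness is irrelevant in laminar flow).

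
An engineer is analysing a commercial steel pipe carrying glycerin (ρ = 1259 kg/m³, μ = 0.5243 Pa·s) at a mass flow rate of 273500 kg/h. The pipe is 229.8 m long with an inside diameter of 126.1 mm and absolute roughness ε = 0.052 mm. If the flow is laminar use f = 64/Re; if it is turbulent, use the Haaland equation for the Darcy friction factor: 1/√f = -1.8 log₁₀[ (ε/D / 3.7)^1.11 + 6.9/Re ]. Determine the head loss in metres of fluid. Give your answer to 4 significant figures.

h_f ≈ 94.86 m

ṁ = 273500 kg/h = 273500/3600 = 75.97 kg/s.
A = πD²/4 = π(0.1261)²/4 = 0.01249 m²; mean velocity V = ṁ/(ρA) = 75.97/(1259 · 0.01249) = 4.832 m/s.
Reynolds number Re = ρVD/μ = 1259 · 4.832 · 0.1261 / 0.524 = 1463.
Re < 2300 → laminar flow, so f = 64/Re = 64/1463 = 0.04374 (the turbulent correlation is not needed).
Darcy-Weisbach: ΔP = f(L/D)(ρV²/2) = 0.04374·(229.8/0.1261)·(1259·4.832²/2) = 0.04374·1822·1.47e+04 = 1.172e+06 Pa.
Head loss h_f = ΔP/(ρg) = 1.172e+06/(1259·9.81) = 94.86 m.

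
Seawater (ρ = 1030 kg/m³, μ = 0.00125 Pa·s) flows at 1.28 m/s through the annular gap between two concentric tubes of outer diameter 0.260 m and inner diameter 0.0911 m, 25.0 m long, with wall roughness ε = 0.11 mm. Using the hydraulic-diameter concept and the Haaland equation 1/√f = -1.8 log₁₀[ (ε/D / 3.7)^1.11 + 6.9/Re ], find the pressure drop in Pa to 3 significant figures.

Hydraulic diameter D_h = 4A/P = D_o - D_i = 0.26 - 0.0911 = 0.1689 m.
Re = ρVD_h/μ = 1030·1.28·0.1689/0.00125 = 1.781e+05.
ε/D_h = 0.00011/0.1689 = 0.000651; Haaland gives 1/√f = -1.8 log₁₀[6.8e-05+3.87e-05] = 7.149, so f = 0.01957.
ΔP = f(L/D_h)(ρV²/2) = 0.01957·25/0.1689·843.8 = 2444 Pa.

ΔP ≈ 2440 Pa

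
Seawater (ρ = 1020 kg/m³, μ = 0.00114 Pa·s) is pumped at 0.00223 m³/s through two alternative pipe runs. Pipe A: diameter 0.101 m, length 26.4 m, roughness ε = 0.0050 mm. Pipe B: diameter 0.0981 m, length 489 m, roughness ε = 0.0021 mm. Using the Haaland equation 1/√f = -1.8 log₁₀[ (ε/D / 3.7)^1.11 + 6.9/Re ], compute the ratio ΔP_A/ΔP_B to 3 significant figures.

ΔP_A/ΔP_B ≈ 0.0471

Pipe A: V = Q/A = 0.00223/0.008012 = 0.2783 m/s; Re = 2.515e+04; ε/D = 4.95e-05; Haaland → f = 0.02441; ΔP_A = f(L/D)(ρV²/2) = 252.1 Pa.
Pipe B: V = Q/A = 0.00223/0.007558 = 0.295 m/s; Re = 2.59e+04; ε/D = 2.14e-05; Haaland → f = 0.02419; ΔP_B = f(L/D)(ρV²/2) = 5353 Pa.
ΔP_A/ΔP_B = 252.1/5353 = 0.0471.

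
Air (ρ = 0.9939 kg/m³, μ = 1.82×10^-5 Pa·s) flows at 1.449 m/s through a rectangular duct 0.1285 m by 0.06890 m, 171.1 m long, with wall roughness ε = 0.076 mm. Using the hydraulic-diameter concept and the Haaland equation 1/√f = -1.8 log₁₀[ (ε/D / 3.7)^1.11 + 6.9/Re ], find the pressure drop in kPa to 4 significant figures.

Hydraulic diameter D_h = 4A/P = 4·(0.1285·0.0689)/(2·(0.1285+0.0689)) = 0.03541/0.3948 = 0.0897 m.
Re = ρVD_h/μ = 0.9939·1.449·0.0897/1.82e-05 = 7098.
ε/D_h = 7.6e-05/0.0897 = 0.000847; Haaland gives 1/√f = -1.8 log₁₀[9.11e-05+0.000972] = 5.352, so f = 0.03491.
ΔP = f(L/D_h)(ρV²/2) = 0.03491·171.1/0.0897·1.043 = 69.48 Pa.
ΔP = 0.06948 kPa.

ΔP ≈ 0.06948 kPa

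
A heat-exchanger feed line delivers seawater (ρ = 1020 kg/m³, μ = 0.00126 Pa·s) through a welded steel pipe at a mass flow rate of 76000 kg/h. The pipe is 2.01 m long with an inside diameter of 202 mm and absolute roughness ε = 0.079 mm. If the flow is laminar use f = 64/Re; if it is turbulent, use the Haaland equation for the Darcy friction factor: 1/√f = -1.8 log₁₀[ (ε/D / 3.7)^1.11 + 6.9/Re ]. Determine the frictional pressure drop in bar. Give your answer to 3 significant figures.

ṁ = 76000 kg/h = 76000/3600 = 21.11 kg/s.
A = πD²/4 = π(0.202)²/4 = 0.03205 m²; mean velocity V = ṁ/(ρA) = 21.11/(1020 · 0.03205) = 0.6458 m/s.
Reynolds number Re = ρVD/μ = 1020 · 0.6458 · 0.202 / 0.00126 = 1.056e+05.
Re > 4000 → turbulent. Relative roughness ε/D = 7.9e-05/0.202 = 0.000391. Haaland: 1/√f = -1.8 log₁₀[(0.000391/3.7)^1.11 + 6.9/1.056e+05] = -1.8 log₁₀[3.86e-05 + 6.53e-05] = 7.17, so f = 0.01945.
Darcy-Weisbach: ΔP = f(L/D)(ρV²/2) = 0.01945·(2.01/0.202)·(1020·0.6458²/2) = 0.01945·9.95·212.7 = 41.18 Pa.
ΔP = 41.18 Pa = 4.12×10^-4 bar.

ΔP ≈ 4.12×10^-4 bar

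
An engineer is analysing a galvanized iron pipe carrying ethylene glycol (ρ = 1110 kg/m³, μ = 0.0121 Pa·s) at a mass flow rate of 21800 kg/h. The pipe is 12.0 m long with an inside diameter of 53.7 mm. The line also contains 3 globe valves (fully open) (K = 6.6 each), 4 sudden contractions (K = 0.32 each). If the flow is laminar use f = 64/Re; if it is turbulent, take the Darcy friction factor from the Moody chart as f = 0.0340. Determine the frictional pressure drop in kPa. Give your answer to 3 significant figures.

ṁ = 21800 kg/h = 21800/3600 = 6.056 kg/s.
A = πD²/4 = π(0.0537)²/4 = 0.002265 m²; mean velocity V = ṁ/(ρA) = 6.056/(1110 · 0.002265) = 2.409 m/s.
Reynolds number Re = ρVD/μ = 1110 · 2.409 · 0.0537 / 0.0121 = 1.187e+04.
Re > 4000 → turbulent; use the Moody-chart value f = 0.0340.
Total minor-loss coefficient ΣK = 3·6.6 + 4·0.32 = 21.1.
ΔP = [f·L/D + ΣK]·(ρV²/2) = [0.034·12/0.0537 + 21.1]·(1110·2.409²/2) = [7.598 + 21.1]·3220 = 9.235e+04 Pa.
ΔP = 9.235e+04 Pa = 92.3 kPa.

ΔP ≈ 92.3 kPa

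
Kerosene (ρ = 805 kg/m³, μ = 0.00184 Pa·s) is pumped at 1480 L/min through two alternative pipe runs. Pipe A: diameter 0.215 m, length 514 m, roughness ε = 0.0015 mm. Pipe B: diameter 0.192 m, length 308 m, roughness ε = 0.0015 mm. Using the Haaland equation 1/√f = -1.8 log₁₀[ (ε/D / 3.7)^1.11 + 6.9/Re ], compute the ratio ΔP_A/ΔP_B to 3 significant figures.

Pipe A: V = Q/A = 0.02467/0.03631 = 0.6794 m/s; Re = 6.391e+04; ε/D = 6.98e-06; Haaland → f = 0.01963; ΔP_A = f(L/D)(ρV²/2) = 8721 Pa.
Pipe B: V = Q/A = 0.02467/0.02895 = 0.852 m/s; Re = 7.156e+04; ε/D = 7.81e-06; Haaland → f = 0.01916; ΔP_B = f(L/D)(ρV²/2) = 8979 Pa.
ΔP_A/ΔP_B = 8721/8979 = 0.971.

ΔP_A/ΔP_B ≈ 0.971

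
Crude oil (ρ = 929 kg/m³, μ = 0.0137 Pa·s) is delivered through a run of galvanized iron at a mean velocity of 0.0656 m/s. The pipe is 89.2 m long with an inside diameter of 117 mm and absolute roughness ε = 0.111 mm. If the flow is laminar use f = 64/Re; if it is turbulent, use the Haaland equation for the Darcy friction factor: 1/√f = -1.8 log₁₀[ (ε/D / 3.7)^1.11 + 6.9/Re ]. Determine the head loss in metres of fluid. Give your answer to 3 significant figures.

Reynolds number Re = ρVD/μ = 929 · 0.0656 · 0.117 / 0.0137 = 520.5.
Re < 2300 → laminar flow, so f = 64/Re = 64/520.5 = 0.123 (the turbulent correlation is not needed).
Darcy-Weisbach: ΔP = f(L/D)(ρV²/2) = 0.123·(89.2/0.117)·(929·0.0656²/2) = 0.123·762.4·1.999 = 187.4 Pa.
Head loss h_f = ΔP/(ρg) = 187.4/(929·9.81) = 0.0206 m.

h_f ≈ 0.0206 m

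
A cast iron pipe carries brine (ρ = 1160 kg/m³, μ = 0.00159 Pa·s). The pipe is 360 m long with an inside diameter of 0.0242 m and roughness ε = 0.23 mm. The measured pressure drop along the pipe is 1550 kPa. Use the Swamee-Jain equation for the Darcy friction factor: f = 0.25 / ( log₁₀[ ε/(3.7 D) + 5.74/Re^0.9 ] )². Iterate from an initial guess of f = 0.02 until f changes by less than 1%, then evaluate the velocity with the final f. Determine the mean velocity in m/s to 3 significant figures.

V ≈ 2.14 m/s

Rearranging Darcy-Weisbach: V = √(2·ΔP·D/(f·L·ρ)). With ε/D = 0.00023/0.0242 = 0.0095, iterate starting from f = 0.02:
  f = 0.02 → V = √(2·1.55e+06·0.0242/(0.02·360·1160)) = 2.997 m/s; Re = ρVD/μ = 5.291e+04; f → 0.03878
  f = 0.03878 → V = 2.152 m/s; Re = 3.8e+04; f → 0.03929
  f = 0.03929 → V = 2.138 m/s; Re = 3.775e+04; f → 0.0393
Converged (Δf/f < 1%). With the final f = 0.0393: V = √(2·1.55e+06·0.0242/(0.0393·360·1160)) = 2.138 m/s.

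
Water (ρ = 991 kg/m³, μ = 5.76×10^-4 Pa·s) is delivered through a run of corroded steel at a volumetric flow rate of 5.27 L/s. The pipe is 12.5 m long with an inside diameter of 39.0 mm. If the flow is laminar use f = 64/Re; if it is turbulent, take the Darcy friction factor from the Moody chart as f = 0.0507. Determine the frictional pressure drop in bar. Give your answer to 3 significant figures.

ΔP ≈ 1.57 bar

Q = 5.27 L/s = 5.27/1000 = 0.00527 m³/s.
Cross-sectional area A = πD²/4 = π(0.039)²/4 = 0.001195 m²; mean velocity V = Q/A = 0.00527/0.001195 = 4.412 m/s.
Reynolds number Re = ρVD/μ = 991 · 4.412 · 0.039 / 0.000576 = 2.96e+05.
Re > 4000 → turbulent; use the Moody-chart value f = 0.0507.
Darcy-Weisbach: ΔP = f(L/D)(ρV²/2) = 0.0507·(12.5/0.039)·(991·4.412²/2) = 0.0507·320.5·9643 = 1.567e+05 Pa.
ΔP = 1.567e+05 Pa = 1.57 bar.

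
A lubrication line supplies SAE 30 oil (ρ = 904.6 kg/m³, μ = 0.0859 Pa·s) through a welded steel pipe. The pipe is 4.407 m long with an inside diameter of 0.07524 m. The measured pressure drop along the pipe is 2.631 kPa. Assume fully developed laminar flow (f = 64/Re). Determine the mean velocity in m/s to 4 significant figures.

V ≈ 1.230 m/s

For laminar flow, f = 64/Re with Re = ρVD/μ, so Darcy-Weisbach reduces to ΔP = 32μLV/D². Solving for V: V = ΔP·D²/(32μL) = 2631·(0.07524)²/(32·0.0859·4.407) = 1.23 m/s.
Check: Re = ρVD/μ = 904.6·1.23·0.07524/0.0859 = 974.2 < 2300, so the laminar assumption holds.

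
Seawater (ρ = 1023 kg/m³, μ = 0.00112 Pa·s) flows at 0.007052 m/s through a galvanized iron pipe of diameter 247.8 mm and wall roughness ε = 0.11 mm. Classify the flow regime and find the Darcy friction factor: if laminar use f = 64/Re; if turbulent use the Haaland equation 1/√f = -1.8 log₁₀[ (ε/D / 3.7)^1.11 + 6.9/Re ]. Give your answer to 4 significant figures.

Re = ρVD/μ = 1023·0.007052·0.2478/0.00112 = 1596.
Re < 2300 → laminar, so f = 64/Re = 0.0401 (roughness is irrelevant in laminar flow).

f ≈ 0.04010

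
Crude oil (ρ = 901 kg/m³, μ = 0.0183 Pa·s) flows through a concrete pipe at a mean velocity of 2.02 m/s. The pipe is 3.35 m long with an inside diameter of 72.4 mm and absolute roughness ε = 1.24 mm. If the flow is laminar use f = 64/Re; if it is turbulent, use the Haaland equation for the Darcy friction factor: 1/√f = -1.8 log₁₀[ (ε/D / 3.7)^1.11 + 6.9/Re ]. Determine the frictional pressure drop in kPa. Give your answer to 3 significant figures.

Reynolds number Re = ρVD/μ = 901 · 2.02 · 0.0724 / 0.0183 = 7201.
Re > 4000 → turbulent. Relative roughness ε/D = 0.00124/0.0724 = 0.0171. Haaland: 1/√f = -1.8 log₁₀[(0.0171/3.7)^1.11 + 6.9/7201] = -1.8 log₁₀[0.00256 + 0.000958] = 4.416, so f = 0.05128.
Darcy-Weisbach: ΔP = f(L/D)(ρV²/2) = 0.05128·(3.35/0.0724)·(901·2.02²/2) = 0.05128·46.27·1838 = 4362 Pa.
ΔP = 4362 Pa = 4.36 kPa.

ΔP ≈ 4.36 kPa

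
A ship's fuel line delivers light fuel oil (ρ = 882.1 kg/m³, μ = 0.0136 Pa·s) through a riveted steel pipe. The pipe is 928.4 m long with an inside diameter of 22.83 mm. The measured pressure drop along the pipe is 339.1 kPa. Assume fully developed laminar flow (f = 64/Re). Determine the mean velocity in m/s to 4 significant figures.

For laminar flow, f = 64/Re with Re = ρVD/μ, so Darcy-Weisbach reduces to ΔP = 32μLV/D². Solving for V: V = ΔP·D²/(32μL) = 3.391e+05·(0.02283)²/(32·0.0136·928.4) = 0.4374 m/s.
Check: Re = ρVD/μ = 882.1·0.4374·0.02283/0.0136 = 647.7 < 2300, so the laminar assumption holds.

V ≈ 0.4374 m/s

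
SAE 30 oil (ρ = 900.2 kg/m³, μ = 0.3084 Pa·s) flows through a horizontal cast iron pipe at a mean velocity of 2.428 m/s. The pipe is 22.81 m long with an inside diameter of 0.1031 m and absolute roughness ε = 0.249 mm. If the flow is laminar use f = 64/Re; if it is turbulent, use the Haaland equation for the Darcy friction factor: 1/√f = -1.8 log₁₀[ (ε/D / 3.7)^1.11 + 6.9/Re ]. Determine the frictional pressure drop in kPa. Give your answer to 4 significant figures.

Reynolds number Re = ρVD/μ = 900.2 · 2.428 · 0.1031 / 0.308 = 730.7.
Re < 2300 → laminar flow, so f = 64/Re = 64/730.7 = 0.08759 (the turbulent correlation is not needed).
Darcy-Weisbach: ΔP = f(L/D)(ρV²/2) = 0.08759·(22.81/0.1031)·(900.2·2.428²/2) = 0.08759·221.2·2653 = 5.142e+04 Pa.
ΔP = 5.142e+04 Pa = 51.42 kPa.

ΔP ≈ 51.42 kPa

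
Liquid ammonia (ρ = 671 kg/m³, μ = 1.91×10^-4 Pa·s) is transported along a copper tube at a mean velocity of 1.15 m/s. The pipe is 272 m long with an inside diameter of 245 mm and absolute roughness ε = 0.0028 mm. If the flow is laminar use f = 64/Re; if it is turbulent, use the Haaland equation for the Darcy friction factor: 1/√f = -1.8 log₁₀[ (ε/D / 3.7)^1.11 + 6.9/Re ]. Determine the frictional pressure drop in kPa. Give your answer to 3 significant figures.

ΔP ≈ 5.82 kPa

Reynolds number Re = ρVD/μ = 671 · 1.15 · 0.245 / 0.000191 = 9.898e+05.
Re > 4000 → turbulent. Relative roughness ε/D = 2.8e-06/0.245 = 1.14e-05. Haaland: 1/√f = -1.8 log₁₀[(1.14e-05/3.7)^1.11 + 6.9/9.898e+05] = -1.8 log₁₀[7.65e-07 + 6.97e-06] = 9.201, so f = 0.01181.
Darcy-Weisbach: ΔP = f(L/D)(ρV²/2) = 0.01181·(272/0.245)·(671·1.15²/2) = 0.01181·1110·443.7 = 5819 Pa.
ΔP = 5819 Pa = 5.82 kPa.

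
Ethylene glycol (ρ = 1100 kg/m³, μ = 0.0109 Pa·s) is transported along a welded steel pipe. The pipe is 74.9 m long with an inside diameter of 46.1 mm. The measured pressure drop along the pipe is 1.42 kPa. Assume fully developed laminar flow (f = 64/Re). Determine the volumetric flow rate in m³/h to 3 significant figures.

For laminar flow, f = 64/Re with Re = ρVD/μ, so Darcy-Weisbach reduces to ΔP = 32μLV/D². Solving for V: V = ΔP·D²/(32μL) = 1420·(0.0461)²/(32·0.0109·74.9) = 0.1155 m/s.
Check: Re = ρVD/μ = 1100·0.1155·0.0461/0.0109 = 537.4 < 2300, so the laminar assumption holds.
Q = V·A = 0.1155·(π/4·0.0461²) = 0.0001928 m³/s = 0.694 m³/h.

Q ≈ 0.694 m³/h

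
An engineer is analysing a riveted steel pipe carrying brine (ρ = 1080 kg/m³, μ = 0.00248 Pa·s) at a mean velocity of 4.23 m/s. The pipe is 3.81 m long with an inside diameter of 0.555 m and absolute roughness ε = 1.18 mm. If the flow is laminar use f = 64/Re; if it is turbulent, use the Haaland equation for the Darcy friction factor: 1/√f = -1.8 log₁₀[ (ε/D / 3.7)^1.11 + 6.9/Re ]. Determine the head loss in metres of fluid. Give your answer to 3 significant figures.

Reynolds number Re = ρVD/μ = 1080 · 4.23 · 0.555 / 0.00248 = 1.022e+06.
Re > 4000 → turbulent. Relative roughness ε/D = 0.00118/0.555 = 0.00213. Haaland: 1/√f = -1.8 log₁₀[(0.00213/3.7)^1.11 + 6.9/1.022e+06] = -1.8 log₁₀[0.000253 + 6.75e-06] = 6.454, so f = 0.02401.
Darcy-Weisbach: ΔP = f(L/D)(ρV²/2) = 0.02401·(3.81/0.555)·(1080·4.23²/2) = 0.02401·6.865·9662 = 1592 Pa.
Head loss h_f = ΔP/(ρg) = 1592/(1080·9.81) = 0.150 m.

h_f ≈ 0.150 m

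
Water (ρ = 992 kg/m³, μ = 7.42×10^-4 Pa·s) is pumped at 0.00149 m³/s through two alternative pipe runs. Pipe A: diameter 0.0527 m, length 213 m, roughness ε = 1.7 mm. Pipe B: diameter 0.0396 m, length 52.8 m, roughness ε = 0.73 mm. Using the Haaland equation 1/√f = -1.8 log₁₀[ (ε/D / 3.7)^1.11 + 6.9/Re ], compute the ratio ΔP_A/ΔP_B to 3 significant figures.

ΔP_A/ΔP_B ≈ 1.20

Pipe A: V = Q/A = 0.00149/0.002181 = 0.6831 m/s; Re = 4.813e+04; ε/D = 0.0323; Haaland → f = 0.05967; ΔP_A = f(L/D)(ρV²/2) = 5.582e+04 Pa.
Pipe B: V = Q/A = 0.00149/0.001232 = 1.21 m/s; Re = 6.405e+04; ε/D = 0.0184; Haaland → f = 0.04786; ΔP_B = f(L/D)(ρV²/2) = 4.633e+04 Pa.
ΔP_A/ΔP_B = 5.582e+04/4.633e+04 = 1.20.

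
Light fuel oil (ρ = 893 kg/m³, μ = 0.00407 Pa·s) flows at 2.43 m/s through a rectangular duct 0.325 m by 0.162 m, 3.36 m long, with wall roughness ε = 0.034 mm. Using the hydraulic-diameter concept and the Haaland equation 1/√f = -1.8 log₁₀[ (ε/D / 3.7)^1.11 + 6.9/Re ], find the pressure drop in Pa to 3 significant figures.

ΔP ≈ 741 Pa

Hydraulic diameter D_h = 4A/P = 4·(0.325·0.162)/(2·(0.325+0.162)) = 0.2106/0.974 = 0.2162 m.
Re = ρVD_h/μ = 893·2.43·0.2162/0.00407 = 1.153e+05.
ε/D_h = 3.4e-05/0.2162 = 0.000157; Haaland gives 1/√f = -1.8 log₁₀[1.4e-05+5.99e-05] = 7.436, so f = 0.01808.
ΔP = f(L/D_h)(ρV²/2) = 0.01808·3.36/0.2162·2637 = 740.9 Pa.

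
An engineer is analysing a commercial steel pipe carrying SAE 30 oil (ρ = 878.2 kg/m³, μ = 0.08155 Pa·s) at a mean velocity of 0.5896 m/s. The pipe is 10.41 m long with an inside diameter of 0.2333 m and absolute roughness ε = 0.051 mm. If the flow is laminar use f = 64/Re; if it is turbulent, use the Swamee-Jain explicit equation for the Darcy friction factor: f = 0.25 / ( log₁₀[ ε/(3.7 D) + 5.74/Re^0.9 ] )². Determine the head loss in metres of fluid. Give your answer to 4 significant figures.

h_f ≈ 0.03416 m

Reynolds number Re = ρVD/μ = 878.2 · 0.5896 · 0.2333 / 0.0815 = 1481.
Re < 2300 → laminar flow, so f = 64/Re = 64/1481 = 0.04321 (the turbulent correlation is not needed).
Darcy-Weisbach: ΔP = f(L/D)(ρV²/2) = 0.04321·(10.41/0.2333)·(878.2·0.5896²/2) = 0.04321·44.62·152.6 = 294.3 Pa.
Head loss h_f = ΔP/(ρg) = 294.3/(878.2·9.81) = 0.03416 m.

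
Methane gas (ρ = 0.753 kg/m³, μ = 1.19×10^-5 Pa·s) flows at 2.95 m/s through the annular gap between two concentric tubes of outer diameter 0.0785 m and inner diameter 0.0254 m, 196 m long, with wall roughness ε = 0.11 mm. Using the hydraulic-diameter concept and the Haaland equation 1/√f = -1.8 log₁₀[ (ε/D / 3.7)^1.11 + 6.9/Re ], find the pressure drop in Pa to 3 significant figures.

Hydraulic diameter D_h = 4A/P = D_o - D_i = 0.0785 - 0.0254 = 0.0531 m.
Re = ρVD_h/μ = 0.753·2.95·0.0531/1.19e-05 = 9912.
ε/D_h = 0.00011/0.0531 = 0.00207; Haaland gives 1/√f = -1.8 log₁₀[0.000246+0.000696] = 5.447, so f = 0.03371.
ΔP = f(L/D_h)(ρV²/2) = 0.03371·196/0.0531·3.276 = 407.6 Pa.

ΔP ≈ 408 Pa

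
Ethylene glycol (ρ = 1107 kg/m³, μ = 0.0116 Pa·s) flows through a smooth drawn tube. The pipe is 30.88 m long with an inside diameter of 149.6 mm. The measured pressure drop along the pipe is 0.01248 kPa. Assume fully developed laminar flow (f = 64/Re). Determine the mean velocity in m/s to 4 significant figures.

V ≈ 0.02437 m/s

For laminar flow, f = 64/Re with Re = ρVD/μ, so Darcy-Weisbach reduces to ΔP = 32μLV/D². Solving for V: V = ΔP·D²/(32μL) = 12.48·(0.1496)²/(32·0.0116·30.88) = 0.02437 m/s.
Check: Re = ρVD/μ = 1107·0.02437·0.1496/0.0116 = 347.9 < 2300, so the laminar assumption holds.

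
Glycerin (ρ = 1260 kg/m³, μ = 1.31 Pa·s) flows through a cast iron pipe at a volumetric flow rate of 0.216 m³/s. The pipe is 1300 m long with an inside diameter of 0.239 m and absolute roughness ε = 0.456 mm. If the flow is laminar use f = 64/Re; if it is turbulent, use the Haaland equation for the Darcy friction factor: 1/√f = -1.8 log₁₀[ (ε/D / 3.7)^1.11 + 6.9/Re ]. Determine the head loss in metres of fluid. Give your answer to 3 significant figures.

Cross-sectional area A = πD²/4 = π(0.239)²/4 = 0.04486 m²; mean velocity V = Q/A = 0.216/0.04486 = 4.815 m/s.
Reynolds number Re = ρVD/μ = 1260 · 4.815 · 0.239 / 1.31 = 1107.
Re < 2300 → laminar flow, so f = 64/Re = 64/1107 = 0.05782 (the turbulent correlation is not needed).
Darcy-Weisbach: ΔP = f(L/D)(ρV²/2) = 0.05782·(1300/0.239)·(1260·4.815²/2) = 0.05782·5439·1.46e+04 = 4.593e+06 Pa.
Head loss h_f = ΔP/(ρg) = 4.593e+06/(1260·9.81) = 372 m.

h_f ≈ 372 m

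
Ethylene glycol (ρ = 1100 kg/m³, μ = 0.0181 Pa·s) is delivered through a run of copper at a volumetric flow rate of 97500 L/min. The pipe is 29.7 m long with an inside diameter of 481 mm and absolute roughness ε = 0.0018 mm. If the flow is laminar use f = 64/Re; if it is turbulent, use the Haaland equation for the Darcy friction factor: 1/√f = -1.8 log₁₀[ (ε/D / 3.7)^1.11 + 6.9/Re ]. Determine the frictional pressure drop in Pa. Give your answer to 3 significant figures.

Q = 97500 L/min = 97500/60000 = 1.625 m³/s.
Cross-sectional area A = πD²/4 = π(0.481)²/4 = 0.1817 m²; mean velocity V = Q/A = 1.625/0.1817 = 8.943 m/s.
Reynolds number Re = ρVD/μ = 1100 · 8.943 · 0.481 / 0.0181 = 2.614e+05.
Re > 4000 → turbulent. Relative roughness ε/D = 1.8e-06/0.481 = 3.74e-06. Haaland: 1/√f = -1.8 log₁₀[(3.74e-06/3.7)^1.11 + 6.9/2.614e+05] = -1.8 log₁₀[2.22e-07 + 2.64e-05] = 8.235, so f = 0.01475.
Darcy-Weisbach: ΔP = f(L/D)(ρV²/2) = 0.01475·(29.7/0.481)·(1100·8.943²/2) = 0.01475·61.75·4.399e+04 = 4.005e+04 Pa.

ΔP ≈ 40100 Pa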